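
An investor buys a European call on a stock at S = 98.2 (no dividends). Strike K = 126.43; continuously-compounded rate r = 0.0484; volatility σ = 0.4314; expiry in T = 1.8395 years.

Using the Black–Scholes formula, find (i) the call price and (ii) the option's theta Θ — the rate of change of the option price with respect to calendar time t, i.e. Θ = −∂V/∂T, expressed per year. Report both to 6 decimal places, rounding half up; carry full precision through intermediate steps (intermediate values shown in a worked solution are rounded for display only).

price = 16.804890
Θ = -7.817423

σ√T = 0.4314·√1.8395 = 0.585100
d₁ = (ln(S/K) + (r+σ²/2)T) / (σ√T) = (ln(98.2/126.43) + (0.0484+0.4314²/2)·1.8395) / 0.585100 = (-0.252683 + 0.260203) / 0.585100 = 0.012853
d₂ = d₁ − σ√T = 0.012853 − 0.585100 = -0.572247
e^{−rT} = e^{−0.0484·1.8395} = 0.914816
N(d₁) = 0.505127,  N(d₂) = 0.283577
Call price V = S·N(d₁) − K·e^{−rT}·N(d₂) = 49.603509 − 32.798619 = 16.804890
φ(d₁) = (1/√(2π))·e^{−d₁²/2} = 0.398909
Θ = −S·φ(d₁)·σ/(2√T) − r·K·e^{−rT}·N(d₂) = −6.229970 − 1.587453 = -7.817423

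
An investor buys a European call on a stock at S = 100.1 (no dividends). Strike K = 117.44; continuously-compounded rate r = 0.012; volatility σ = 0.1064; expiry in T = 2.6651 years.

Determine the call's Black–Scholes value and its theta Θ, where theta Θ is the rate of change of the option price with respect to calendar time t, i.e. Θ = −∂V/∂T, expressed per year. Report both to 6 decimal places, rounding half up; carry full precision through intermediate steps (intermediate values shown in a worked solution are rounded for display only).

price = 2.486695
Θ = -1.334752

σ√T = 0.1064·√2.6651 = 0.173699
d₁ = (ln(S/K) + (r+σ²/2)T) / (σ√T) = (ln(100.1/117.44) + (0.012+0.1064²/2)·2.6651) / 0.173699 = (-0.159758 + 0.047067) / 0.173699 = -0.648770
d₂ = d₁ − σ√T = -0.648770 − 0.173699 = -0.822469
e^{−rT} = e^{−0.012·2.6651} = 0.968525
N(d₁) = 0.258244,  N(d₂) = 0.205405
Call price V = S·N(d₁) − K·e^{−rT}·N(d₂) = 25.850185 − 23.363490 = 2.486695
φ(d₁) = (1/√(2π))·e^{−d₁²/2} = 0.323230
Θ = −S·φ(d₁)·σ/(2√T) − r·K·e^{−rT}·N(d₂) = −1.054390 − 0.280362 = -1.334752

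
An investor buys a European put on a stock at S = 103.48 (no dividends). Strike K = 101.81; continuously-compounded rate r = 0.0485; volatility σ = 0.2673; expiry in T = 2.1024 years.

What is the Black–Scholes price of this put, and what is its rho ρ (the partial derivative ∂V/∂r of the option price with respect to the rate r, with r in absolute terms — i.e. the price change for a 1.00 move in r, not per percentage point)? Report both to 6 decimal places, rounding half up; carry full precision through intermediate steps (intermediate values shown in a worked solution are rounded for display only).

price = 9.927875
ρ = -88.084430

σ√T = 0.2673·√2.1024 = 0.387576
d₁ = (ln(S/K) + (r+σ²/2)T) / (σ√T) = (ln(103.48/101.81) + (0.0485+0.2673²/2)·2.1024) / 0.387576 = (0.016270 + 0.177074) / 0.387576 = 0.498854
d₂ = d₁ − σ√T = 0.498854 − 0.387576 = 0.111279
e^{−rT} = e^{−0.0485·2.1024} = 0.903060
N(−d₁) = 0.308941,  N(−d₂) = 0.455698
Put price V = K·e^{−rT}·N(−d₂) − S·N(−d₁) = 41.897084 − 31.969209 = 9.927875
ρ = −K·T·e^{−rT}·N(−d₂) = -88.084430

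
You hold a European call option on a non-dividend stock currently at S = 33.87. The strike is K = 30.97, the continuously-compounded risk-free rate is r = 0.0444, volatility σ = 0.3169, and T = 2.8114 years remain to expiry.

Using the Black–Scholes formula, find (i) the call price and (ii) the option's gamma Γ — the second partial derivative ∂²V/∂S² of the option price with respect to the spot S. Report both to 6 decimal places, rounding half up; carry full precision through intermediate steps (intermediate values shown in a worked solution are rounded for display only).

σ√T = 0.3169·√2.8114 = 0.531354
d₁ = (ln(S/K) + (r+σ²/2)T) / (σ√T) = (ln(33.87/30.97) + (0.0444+0.3169²/2)·2.8114) / 0.531354 = (0.089511 + 0.265994) / 0.531354 = 0.669056
d₂ = d₁ − σ√T = 0.669056 − 0.531354 = 0.137702
e^{−rT} = e^{−0.0444·2.8114} = 0.882650
N(d₁) = 0.748270,  N(d₂) = 0.554762
Call price V = S·N(d₁) − K·e^{−rT}·N(d₂) = 25.343906 − 15.164800 = 10.179106
φ(d₁) = (1/√(2π))·e^{−d₁²/2} = 0.318939
Γ = φ(d₁) / (S·σ·√T) = 0.017722

price = 10.179106
Γ = 0.017722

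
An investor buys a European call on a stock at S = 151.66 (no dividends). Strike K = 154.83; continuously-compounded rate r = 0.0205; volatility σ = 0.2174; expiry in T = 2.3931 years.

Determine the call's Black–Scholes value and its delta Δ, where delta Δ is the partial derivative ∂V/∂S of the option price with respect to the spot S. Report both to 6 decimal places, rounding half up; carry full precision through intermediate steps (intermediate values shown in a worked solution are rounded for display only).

σ√T = 0.2174·√2.3931 = 0.336310
d₁ = (ln(S/K) + (r+σ²/2)T) / (σ√T) = (ln(151.66/154.83) + (0.0205+0.2174²/2)·2.3931) / 0.336310 = (-0.020687 + 0.105611) / 0.336310 = 0.252518
d₂ = d₁ − σ√T = 0.252518 − 0.336310 = -0.083793
e^{−rT} = e^{−0.0205·2.3931} = 0.952125
N(d₁) = 0.599680,  N(d₂) = 0.466611
Call price V = S·N(d₁) − K·e^{−rT}·N(d₂) = 90.947394 − 68.786617 = 22.160777
Δ = N(d₁) = 0.599680

price = 22.160777
Δ = 0.599680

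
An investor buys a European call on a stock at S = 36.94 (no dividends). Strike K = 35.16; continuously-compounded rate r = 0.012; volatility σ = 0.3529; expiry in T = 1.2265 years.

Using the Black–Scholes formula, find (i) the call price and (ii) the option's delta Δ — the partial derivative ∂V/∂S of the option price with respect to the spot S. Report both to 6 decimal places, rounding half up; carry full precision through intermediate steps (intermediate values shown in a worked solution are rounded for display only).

σ√T = 0.3529·√1.2265 = 0.390828
d₁ = (ln(S/K) + (r+σ²/2)T) / (σ√T) = (ln(36.94/35.16) + (0.012+0.3529²/2)·1.2265) / 0.390828 = (0.049386 + 0.091091) / 0.390828 = 0.359435
d₂ = d₁ − σ√T = 0.359435 − 0.390828 = -0.031393
e^{−rT} = e^{−0.012·1.2265} = 0.985390
N(d₁) = 0.640365,  N(d₂) = 0.487478
Call price V = S·N(d₁) − K·e^{−rT}·N(d₂) = 23.655085 − 16.889313 = 6.765772
Δ = N(d₁) = 0.640365

price = 6.765772
Δ = 0.640365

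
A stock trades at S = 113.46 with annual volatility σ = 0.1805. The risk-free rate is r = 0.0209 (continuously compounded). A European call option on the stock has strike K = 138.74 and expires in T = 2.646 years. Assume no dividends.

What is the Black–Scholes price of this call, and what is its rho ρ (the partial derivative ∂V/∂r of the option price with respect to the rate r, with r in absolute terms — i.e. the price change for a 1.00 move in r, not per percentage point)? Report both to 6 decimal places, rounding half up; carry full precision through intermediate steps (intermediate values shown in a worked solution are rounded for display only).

price = 7.084795
ρ = 90.289309

σ√T = 0.1805·√2.646 = 0.293611
d₁ = (ln(S/K) + (r+σ²/2)T) / (σ√T) = (ln(113.46/138.74) + (0.0209+0.1805²/2)·2.646) / 0.293611 = (-0.201151 + 0.098405) / 0.293611 = -0.349940
d₂ = d₁ − σ√T = -0.349940 − 0.293611 = -0.643551
e^{−rT} = e^{−0.0209·2.646} = 0.946200
N(d₁) = 0.363192,  N(d₂) = 0.259933
Call price V = S·N(d₁) − K·e^{−rT}·N(d₂) = 41.207739 − 34.122944 = 7.084795
ρ = K·T·e^{−rT}·N(d₂) = 90.289309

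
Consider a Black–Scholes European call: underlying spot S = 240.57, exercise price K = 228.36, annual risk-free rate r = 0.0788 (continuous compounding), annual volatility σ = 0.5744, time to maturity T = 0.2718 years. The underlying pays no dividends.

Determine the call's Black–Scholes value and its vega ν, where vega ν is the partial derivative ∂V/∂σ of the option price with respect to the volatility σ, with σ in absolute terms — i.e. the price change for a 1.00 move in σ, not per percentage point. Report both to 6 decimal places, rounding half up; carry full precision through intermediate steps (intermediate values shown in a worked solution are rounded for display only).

σ√T = 0.5744·√0.2718 = 0.299460
d₁ = (ln(S/K) + (r+σ²/2)T) / (σ√T) = (ln(240.57/228.36) + (0.0788+0.5744²/2)·0.2718) / 0.299460 = (0.052088 + 0.066256) / 0.299460 = 0.395190
d₂ = d₁ − σ√T = 0.395190 − 0.299460 = 0.095730
e^{−rT} = e^{−0.0788·0.2718} = 0.978810
N(d₁) = 0.653649,  N(d₂) = 0.538133
Call price V = S·N(d₁) − K·e^{−rT}·N(d₂) = 157.248301 − 120.283949 = 36.964352
φ(d₁) = (1/√(2π))·e^{−d₁²/2} = 0.368975
ν = S·φ(d₁)·√T = 46.276785

price = 36.964352
ν = 46.276785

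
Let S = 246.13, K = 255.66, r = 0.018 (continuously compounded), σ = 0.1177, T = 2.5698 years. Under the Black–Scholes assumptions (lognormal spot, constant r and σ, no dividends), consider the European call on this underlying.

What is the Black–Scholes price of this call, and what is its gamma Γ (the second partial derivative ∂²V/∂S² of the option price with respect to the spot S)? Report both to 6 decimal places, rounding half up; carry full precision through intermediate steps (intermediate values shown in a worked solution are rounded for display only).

σ√T = 0.1177·√2.5698 = 0.188680
d₁ = (ln(S/K) + (r+σ²/2)T) / (σ√T) = (ln(246.13/255.66) + (0.018+0.1177²/2)·2.5698) / 0.188680 = (-0.037989 + 0.064056) / 0.188680 = 0.138159
d₂ = d₁ − σ√T = 0.138159 − 0.188680 = -0.050521
e^{−rT} = e^{−0.018·2.5698} = 0.954797
N(d₁) = 0.554943,  N(d₂) = 0.479854
Call price V = S·N(d₁) − K·e^{−rT}·N(d₂) = 136.588054 − 117.133928 = 19.454126
φ(d₁) = (1/√(2π))·e^{−d₁²/2} = 0.395153
Γ = φ(d₁) / (S·σ·√T) = 0.008509

price = 19.454126
Γ = 0.008509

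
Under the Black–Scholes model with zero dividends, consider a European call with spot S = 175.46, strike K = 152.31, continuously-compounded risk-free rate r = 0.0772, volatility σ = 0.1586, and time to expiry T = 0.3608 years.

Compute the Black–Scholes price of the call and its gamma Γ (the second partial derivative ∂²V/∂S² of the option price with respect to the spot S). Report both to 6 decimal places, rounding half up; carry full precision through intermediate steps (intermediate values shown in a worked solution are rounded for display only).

σ√T = 0.1586·√0.3608 = 0.095266
d₁ = (ln(S/K) + (r+σ²/2)T) / (σ√T) = (ln(175.46/152.31) + (0.0772+0.1586²/2)·0.3608) / 0.095266 = (0.141493 + 0.032392) / 0.095266 = 1.825261
d₂ = d₁ − σ√T = 1.825261 − 0.095266 = 1.729995
e^{−rT} = e^{−0.0772·0.3608} = 0.972531
N(d₁) = 0.966019,  N(d₂) = 0.958184
Call price V = S·N(d₁) − K·e^{−rT}·N(d₂) = 169.497723 − 141.932155 = 27.565568
φ(d₁) = (1/√(2π))·e^{−d₁²/2} = 0.075417
Γ = φ(d₁) / (S·σ·√T) = 0.004512

price = 27.565568
Γ = 0.004512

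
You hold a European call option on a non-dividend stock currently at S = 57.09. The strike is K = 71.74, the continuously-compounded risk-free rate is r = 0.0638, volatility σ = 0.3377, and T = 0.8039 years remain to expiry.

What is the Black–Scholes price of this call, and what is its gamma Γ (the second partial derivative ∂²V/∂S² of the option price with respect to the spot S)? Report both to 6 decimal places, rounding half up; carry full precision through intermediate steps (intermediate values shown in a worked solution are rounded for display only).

price = 3.244119
Γ = 0.021008

σ√T = 0.3377·√0.8039 = 0.302783
d₁ = (ln(S/K) + (r+σ²/2)T) / (σ√T) = (ln(57.09/71.74) + (0.0638+0.3377²/2)·0.8039) / 0.302783 = (-0.228420 + 0.097128) / 0.302783 = -0.433616
d₂ = d₁ − σ√T = -0.433616 − 0.302783 = -0.736400
e^{−rT} = e^{−0.0638·0.8039} = 0.950004
N(d₁) = 0.332284,  N(d₂) = 0.230744
Call price V = S·N(d₁) − K·e^{−rT}·N(d₂) = 18.970070 − 15.725951 = 3.244119
φ(d₁) = (1/√(2π))·e^{−d₁²/2} = 0.363146
Γ = φ(d₁) / (S·σ·√T) = 0.021008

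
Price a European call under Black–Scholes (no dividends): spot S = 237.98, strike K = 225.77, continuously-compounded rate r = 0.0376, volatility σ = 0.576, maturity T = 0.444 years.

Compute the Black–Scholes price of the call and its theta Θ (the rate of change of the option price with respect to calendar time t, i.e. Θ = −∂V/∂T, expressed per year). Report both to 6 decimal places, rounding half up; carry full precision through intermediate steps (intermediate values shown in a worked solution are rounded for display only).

σ√T = 0.576·√0.444 = 0.383808
d₁ = (ln(S/K) + (r+σ²/2)T) / (σ√T) = (ln(237.98/225.77) + (0.0376+0.576²/2)·0.444) / 0.383808 = (0.052670 + 0.090349) / 0.383808 = 0.372630
d₂ = d₁ − σ√T = 0.372630 − 0.383808 = -0.011178
e^{−rT} = e^{−0.0376·0.444} = 0.983444
N(d₁) = 0.645288,  N(d₂) = 0.495541
Call price V = S·N(d₁) − K·e^{−rT}·N(d₂) = 153.565696 − 110.026035 = 43.539661
φ(d₁) = (1/√(2π))·e^{−d₁²/2} = 0.372185
Θ = −S·φ(d₁)·σ/(2√T) − r·K·e^{−rT}·N(d₂) = −38.282464 − 4.136979 = -42.419443

price = 43.539661
Θ = -42.419443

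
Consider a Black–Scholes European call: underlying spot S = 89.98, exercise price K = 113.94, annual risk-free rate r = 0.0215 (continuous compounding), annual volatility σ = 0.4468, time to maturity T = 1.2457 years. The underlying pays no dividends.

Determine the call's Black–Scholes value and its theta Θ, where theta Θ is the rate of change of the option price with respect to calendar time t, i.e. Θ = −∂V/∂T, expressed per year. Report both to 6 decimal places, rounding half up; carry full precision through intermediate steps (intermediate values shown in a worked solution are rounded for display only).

price = 10.979301
Θ = -7.681935

σ√T = 0.4468·√1.2457 = 0.498678
d₁ = (ln(S/K) + (r+σ²/2)T) / (σ√T) = (ln(89.98/113.94) + (0.0215+0.4468²/2)·1.2457) / 0.498678 = (-0.236085 + 0.151122) / 0.498678 = -0.170375
d₂ = d₁ − σ√T = -0.170375 − 0.498678 = -0.669053
e^{−rT} = e^{−0.0215·1.2457} = 0.973573
N(d₁) = 0.432358,  N(d₂) = 0.251731
Call price V = S·N(d₁) − K·e^{−rT}·N(d₂) = 38.903530 − 27.924228 = 10.979301
φ(d₁) = (1/√(2π))·e^{−d₁²/2} = 0.393194
Θ = −S·φ(d₁)·σ/(2√T) − r·K·e^{−rT}·N(d₂) = −7.081564 − 0.600371 = -7.681935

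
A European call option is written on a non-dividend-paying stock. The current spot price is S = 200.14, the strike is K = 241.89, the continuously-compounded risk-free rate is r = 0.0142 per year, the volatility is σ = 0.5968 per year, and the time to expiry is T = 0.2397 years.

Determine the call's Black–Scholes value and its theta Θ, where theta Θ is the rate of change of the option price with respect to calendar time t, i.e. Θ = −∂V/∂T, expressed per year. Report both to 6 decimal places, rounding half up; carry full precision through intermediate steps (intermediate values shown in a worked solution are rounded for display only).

price = 10.132788
Θ = -43.886644

σ√T = 0.5968·√0.2397 = 0.292188
d₁ = (ln(S/K) + (r+σ²/2)T) / (σ√T) = (ln(200.14/241.89) + (0.0142+0.5968²/2)·0.2397) / 0.292188 = (-0.189466 + 0.046091) / 0.292188 = -0.490695
d₂ = d₁ − σ√T = -0.490695 − 0.292188 = -0.782883
e^{−rT} = e^{−0.0142·0.2397} = 0.996602
N(d₁) = 0.311821,  N(d₂) = 0.216848
Call price V = S·N(d₁) − K·e^{−rT}·N(d₂) = 62.407904 − 52.275117 = 10.132788
φ(d₁) = (1/√(2π))·e^{−d₁²/2} = 0.353692
Θ = −S·φ(d₁)·σ/(2√T) − r·K·e^{−rT}·N(d₂) = −43.144337 − 0.742307 = -43.886644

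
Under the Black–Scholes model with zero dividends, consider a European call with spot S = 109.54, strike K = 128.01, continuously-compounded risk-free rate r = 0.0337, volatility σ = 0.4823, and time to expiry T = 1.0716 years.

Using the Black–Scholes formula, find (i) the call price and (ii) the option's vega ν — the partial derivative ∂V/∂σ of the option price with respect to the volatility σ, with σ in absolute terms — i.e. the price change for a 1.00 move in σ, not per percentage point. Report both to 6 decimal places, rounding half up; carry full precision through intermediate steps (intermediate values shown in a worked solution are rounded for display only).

σ√T = 0.4823·√1.0716 = 0.499268
d₁ = (ln(S/K) + (r+σ²/2)T) / (σ√T) = (ln(109.54/128.01) + (0.0337+0.4823²/2)·1.0716) / 0.499268 = (-0.155819 + 0.160747) / 0.499268 = 0.009871
d₂ = d₁ − σ√T = 0.009871 − 0.499268 = -0.489396
e^{−rT} = e^{−0.0337·1.0716} = 0.964531
N(d₁) = 0.503938,  N(d₂) = 0.312281
Call price V = S·N(d₁) − K·e^{−rT}·N(d₂) = 55.201378 − 38.557173 = 16.644205
φ(d₁) = (1/√(2π))·e^{−d₁²/2} = 0.398923
ν = S·φ(d₁)·√T = 45.235354

price = 16.644205
ν = 45.235354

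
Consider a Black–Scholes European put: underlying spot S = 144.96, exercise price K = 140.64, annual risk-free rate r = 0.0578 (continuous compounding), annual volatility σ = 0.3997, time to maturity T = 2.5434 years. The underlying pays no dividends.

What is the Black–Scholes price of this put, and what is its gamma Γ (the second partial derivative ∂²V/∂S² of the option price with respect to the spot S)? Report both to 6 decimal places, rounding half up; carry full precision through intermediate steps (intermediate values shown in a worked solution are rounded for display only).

σ√T = 0.3997·√2.5434 = 0.637443
d₁ = (ln(S/K) + (r+σ²/2)T) / (σ√T) = (ln(144.96/140.64) + (0.0578+0.3997²/2)·2.5434) / 0.637443 = (0.030254 + 0.350175) / 0.637443 = 0.596806
d₂ = d₁ − σ√T = 0.596806 − 0.637443 = -0.040637
e^{−rT} = e^{−0.0578·2.5434} = 0.863287
N(−d₁) = 0.275318,  N(−d₂) = 0.516207
Put price V = K·e^{−rT}·N(−d₂) − S·N(−d₁) = 62.674108 − 39.910170 = 22.763939
φ(d₁) = (1/√(2π))·e^{−d₁²/2} = 0.333862
Γ = φ(d₁) / (S·σ·√T) = 0.003613

price = 22.763939
Γ = 0.003613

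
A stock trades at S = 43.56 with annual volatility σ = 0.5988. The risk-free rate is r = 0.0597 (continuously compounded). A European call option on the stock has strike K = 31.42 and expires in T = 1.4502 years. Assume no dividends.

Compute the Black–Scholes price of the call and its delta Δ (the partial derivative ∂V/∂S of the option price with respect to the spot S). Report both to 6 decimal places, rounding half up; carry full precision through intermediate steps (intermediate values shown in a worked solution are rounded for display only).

σ√T = 0.5988·√1.4502 = 0.721100
d₁ = (ln(S/K) + (r+σ²/2)T) / (σ√T) = (ln(43.56/31.42) + (0.0597+0.5988²/2)·1.4502) / 0.721100 = (0.326695 + 0.346570) / 0.721100 = 0.933663
d₂ = d₁ − σ√T = 0.933663 − 0.721100 = 0.212562
e^{−rT} = e^{−0.0597·1.4502} = 0.917065
N(d₁) = 0.824761,  N(d₂) = 0.584166
Call price V = S·N(d₁) − K·e^{−rT}·N(d₂) = 35.926590 − 16.832259 = 19.094331
Δ = N(d₁) = 0.824761

price = 19.094331
Δ = 0.824761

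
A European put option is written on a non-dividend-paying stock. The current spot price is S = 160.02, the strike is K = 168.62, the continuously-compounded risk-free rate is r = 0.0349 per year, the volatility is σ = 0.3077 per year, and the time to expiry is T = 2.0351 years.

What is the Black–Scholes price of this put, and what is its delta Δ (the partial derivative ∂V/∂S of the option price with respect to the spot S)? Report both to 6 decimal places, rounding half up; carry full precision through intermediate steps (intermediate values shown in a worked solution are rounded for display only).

σ√T = 0.3077·√2.0351 = 0.438955
d₁ = (ln(S/K) + (r+σ²/2)T) / (σ√T) = (ln(160.02/168.62) + (0.0349+0.3077²/2)·2.0351) / 0.438955 = (-0.052349 + 0.167366) / 0.438955 = 0.262024
d₂ = d₁ − σ√T = 0.262024 − 0.438955 = -0.176931
e^{−rT} = e^{−0.0349·2.0351} = 0.931439
N(−d₁) = 0.396651,  N(−d₂) = 0.570219
Put price V = K·e^{−rT}·N(−d₂) − S·N(−d₁) = 89.558077 − 63.472140 = 26.085937
Δ = −N(−d₁) = -0.396651

price = 26.085937
Δ = -0.396651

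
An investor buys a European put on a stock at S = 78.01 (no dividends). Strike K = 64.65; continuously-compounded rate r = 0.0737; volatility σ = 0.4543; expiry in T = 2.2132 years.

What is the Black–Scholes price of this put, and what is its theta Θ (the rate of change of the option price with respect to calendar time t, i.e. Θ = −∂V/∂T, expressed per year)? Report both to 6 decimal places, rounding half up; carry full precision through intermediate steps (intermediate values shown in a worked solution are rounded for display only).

σ√T = 0.4543·√2.2132 = 0.675854
d₁ = (ln(S/K) + (r+σ²/2)T) / (σ√T) = (ln(78.01/64.65) + (0.0737+0.4543²/2)·2.2132) / 0.675854 = (0.187849 + 0.391502) / 0.675854 = 0.857213
d₂ = d₁ − σ√T = 0.857213 − 0.675854 = 0.181359
e^{−rT} = e^{−0.0737·2.2132} = 0.849495
N(−d₁) = 0.195664,  N(−d₂) = 0.428043
Put price V = K·e^{−rT}·N(−d₂) − S·N(−d₁) = 23.508062 − 15.263711 = 8.244351
φ(d₁) = (1/√(2π))·e^{−d₁²/2} = 0.276279
Θ = −S·φ(d₁)·σ/(2√T) + r·K·e^{−rT}·N(−d₂) = −3.290787 + 1.732544 = -1.558243

price = 8.244351
Θ = -1.558243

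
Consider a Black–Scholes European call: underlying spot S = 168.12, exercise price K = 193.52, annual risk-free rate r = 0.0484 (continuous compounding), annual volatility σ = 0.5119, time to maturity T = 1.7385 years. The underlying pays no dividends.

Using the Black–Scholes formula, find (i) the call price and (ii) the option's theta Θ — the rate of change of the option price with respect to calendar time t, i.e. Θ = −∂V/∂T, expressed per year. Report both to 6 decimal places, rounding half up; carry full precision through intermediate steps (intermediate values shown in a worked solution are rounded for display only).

σ√T = 0.5119·√1.7385 = 0.674951
d₁ = (ln(S/K) + (r+σ²/2)T) / (σ√T) = (ln(168.12/193.52) + (0.0484+0.5119²/2)·1.7385) / 0.674951 = (-0.140703 + 0.311923) / 0.674951 = 0.253678
d₂ = d₁ − σ√T = 0.253678 − 0.674951 = -0.421274
e^{−rT} = e^{−0.0484·1.7385} = 0.919299
N(d₁) = 0.600128,  N(d₂) = 0.336778
Call price V = S·N(d₁) − K·e^{−rT}·N(d₂) = 100.893482 − 59.913701 = 40.979781
φ(d₁) = (1/√(2π))·e^{−d₁²/2} = 0.386310
Θ = −S·φ(d₁)·σ/(2√T) − r·K·e^{−rT}·N(d₂) = −12.607334 − 2.899823 = -15.507158

price = 40.979781
Θ = -15.507158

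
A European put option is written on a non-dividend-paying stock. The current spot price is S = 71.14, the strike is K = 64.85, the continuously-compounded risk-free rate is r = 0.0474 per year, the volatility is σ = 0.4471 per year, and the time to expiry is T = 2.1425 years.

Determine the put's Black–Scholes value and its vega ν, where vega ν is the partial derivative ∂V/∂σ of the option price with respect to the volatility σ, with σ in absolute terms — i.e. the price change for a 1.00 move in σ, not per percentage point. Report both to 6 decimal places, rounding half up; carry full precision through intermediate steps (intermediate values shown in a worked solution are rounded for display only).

price = 11.059416
ν = 34.195804

σ√T = 0.4471·√2.1425 = 0.654433
d₁ = (ln(S/K) + (r+σ²/2)T) / (σ√T) = (ln(71.14/64.85) + (0.0474+0.4471²/2)·2.1425) / 0.654433 = (0.092573 + 0.315696) / 0.654433 = 0.623851
d₂ = d₁ − σ√T = 0.623851 − 0.654433 = -0.030582
e^{−rT} = e^{−0.0474·2.1425} = 0.903432
N(−d₁) = 0.266363,  N(−d₂) = 0.512199
Put price V = K·e^{−rT}·N(−d₂) − S·N(−d₁) = 30.008462 − 18.949046 = 11.059416
φ(d₁) = (1/√(2π))·e^{−d₁²/2} = 0.328397
ν = S·φ(d₁)·√T = 34.195804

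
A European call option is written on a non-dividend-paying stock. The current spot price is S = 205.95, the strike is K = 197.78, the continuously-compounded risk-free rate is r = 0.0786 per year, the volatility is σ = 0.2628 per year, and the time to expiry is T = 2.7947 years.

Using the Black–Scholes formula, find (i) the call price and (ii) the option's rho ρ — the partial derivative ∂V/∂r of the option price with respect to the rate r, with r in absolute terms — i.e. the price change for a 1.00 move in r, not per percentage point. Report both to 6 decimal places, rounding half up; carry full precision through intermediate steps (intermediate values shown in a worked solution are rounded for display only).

σ√T = 0.2628·√2.7947 = 0.439332
d₁ = (ln(S/K) + (r+σ²/2)T) / (σ√T) = (ln(205.95/197.78) + (0.0786+0.2628²/2)·2.7947) / 0.439332 = (0.040478 + 0.316170) / 0.439332 = 0.811796
d₂ = d₁ − σ√T = 0.811796 − 0.439332 = 0.372464
e^{−rT} = e^{−0.0786·2.7947} = 0.802789
N(d₁) = 0.791546,  N(d₂) = 0.645226
Call price V = S·N(d₁) − K·e^{−rT}·N(d₂) = 163.018805 − 102.446163 = 60.572642
ρ = K·T·e^{−rT}·N(d₂) = 286.306290

price = 60.572642
ρ = 286.306290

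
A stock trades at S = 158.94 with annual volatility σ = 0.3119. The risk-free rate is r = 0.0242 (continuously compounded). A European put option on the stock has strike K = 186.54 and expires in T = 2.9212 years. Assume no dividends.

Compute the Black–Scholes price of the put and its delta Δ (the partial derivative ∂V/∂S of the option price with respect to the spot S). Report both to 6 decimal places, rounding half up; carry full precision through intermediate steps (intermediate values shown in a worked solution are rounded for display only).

price = 42.881313
Δ = -0.460652

σ√T = 0.3119·√2.9212 = 0.533084
d₁ = (ln(S/K) + (r+σ²/2)T) / (σ√T) = (ln(158.94/186.54) + (0.0242+0.3119²/2)·2.9212) / 0.533084 = (-0.160119 + 0.212783) / 0.533084 = 0.098790
d₂ = d₁ − σ√T = 0.098790 − 0.533084 = -0.434294
e^{−rT} = e^{−0.0242·2.9212} = 0.931748
N(−d₁) = 0.460652,  N(−d₂) = 0.667963
Put price V = K·e^{−rT}·N(−d₂) − S·N(−d₁) = 116.097396 − 73.216082 = 42.881313
Δ = −N(−d₁) = -0.460652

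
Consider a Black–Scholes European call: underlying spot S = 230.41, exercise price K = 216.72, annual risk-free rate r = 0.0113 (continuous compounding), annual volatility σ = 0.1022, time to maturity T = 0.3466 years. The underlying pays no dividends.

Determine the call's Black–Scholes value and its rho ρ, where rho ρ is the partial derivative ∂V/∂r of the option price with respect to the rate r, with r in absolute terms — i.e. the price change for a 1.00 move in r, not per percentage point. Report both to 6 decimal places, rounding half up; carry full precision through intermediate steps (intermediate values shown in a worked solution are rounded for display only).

price = 15.488753
ρ = 63.885908

σ√T = 0.1022·√0.3466 = 0.060168
d₁ = (ln(S/K) + (r+σ²/2)T) / (σ√T) = (ln(230.41/216.72) + (0.0113+0.1022²/2)·0.3466) / 0.060168 = (0.061254 + 0.005727) / 0.060168 = 1.113231
d₂ = d₁ − σ√T = 1.113231 − 0.060168 = 1.053063
e^{−rT} = e^{−0.0113·0.3466} = 0.996091
N(d₁) = 0.867195,  N(d₂) = 0.853844
Call price V = S·N(d₁) − K·e^{−rT}·N(d₂) = 199.810474 − 184.321721 = 15.488753
ρ = K·T·e^{−rT}·N(d₂) = 63.885908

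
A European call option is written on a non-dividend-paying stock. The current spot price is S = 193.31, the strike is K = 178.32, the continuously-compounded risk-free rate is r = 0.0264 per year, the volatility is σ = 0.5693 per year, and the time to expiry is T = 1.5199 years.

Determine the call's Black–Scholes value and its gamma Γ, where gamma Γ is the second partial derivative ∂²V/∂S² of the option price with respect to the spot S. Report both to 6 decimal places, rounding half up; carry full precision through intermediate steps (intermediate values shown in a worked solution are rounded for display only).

price = 61.728071
Γ = 0.002564

σ√T = 0.5693·√1.5199 = 0.701857
d₁ = (ln(S/K) + (r+σ²/2)T) / (σ√T) = (ln(193.31/178.32) + (0.0264+0.5693²/2)·1.5199) / 0.701857 = (0.080715 + 0.286427) / 0.701857 = 0.523101
d₂ = d₁ − σ√T = 0.523101 − 0.701857 = -0.178756
e^{−rT} = e^{−0.0264·1.5199} = 0.960669
N(d₁) = 0.699548,  N(d₂) = 0.429065
Call price V = S·N(d₁) − K·e^{−rT}·N(d₂) = 135.229658 − 73.501587 = 61.728071
φ(d₁) = (1/√(2π))·e^{−d₁²/2} = 0.347929
Γ = φ(d₁) / (S·σ·√T) = 0.002564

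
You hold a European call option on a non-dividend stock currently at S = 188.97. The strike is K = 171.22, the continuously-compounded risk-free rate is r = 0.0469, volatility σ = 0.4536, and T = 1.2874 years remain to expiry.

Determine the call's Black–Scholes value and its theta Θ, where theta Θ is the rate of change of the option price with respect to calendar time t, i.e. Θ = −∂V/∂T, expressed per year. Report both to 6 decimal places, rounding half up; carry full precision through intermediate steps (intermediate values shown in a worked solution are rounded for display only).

price = 51.088718
Θ = -16.772098

σ√T = 0.4536·√1.2874 = 0.514671
d₁ = (ln(S/K) + (r+σ²/2)T) / (σ√T) = (ln(188.97/171.22) + (0.0469+0.4536²/2)·1.2874) / 0.514671 = (0.098639 + 0.192822) / 0.514671 = 0.566306
d₂ = d₁ − σ√T = 0.566306 − 0.514671 = 0.051635
e^{−rT} = e^{−0.0469·1.2874} = 0.941408
N(d₁) = 0.714407,  N(d₂) = 0.520590
Call price V = S·N(d₁) − K·e^{−rT}·N(d₂) = 135.001498 − 83.912780 = 51.088718
φ(d₁) = (1/√(2π))·e^{−d₁²/2} = 0.339837
Θ = −S·φ(d₁)·σ/(2√T) − r·K·e^{−rT}·N(d₂) = −12.836588 − 3.935509 = -16.772098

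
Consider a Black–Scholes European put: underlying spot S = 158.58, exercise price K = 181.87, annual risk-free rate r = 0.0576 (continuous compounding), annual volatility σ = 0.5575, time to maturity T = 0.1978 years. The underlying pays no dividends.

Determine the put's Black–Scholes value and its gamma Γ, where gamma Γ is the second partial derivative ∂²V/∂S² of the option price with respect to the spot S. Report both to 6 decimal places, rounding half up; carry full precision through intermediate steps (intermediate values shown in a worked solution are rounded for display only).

σ√T = 0.5575·√0.1978 = 0.247947
d₁ = (ln(S/K) + (r+σ²/2)T) / (σ√T) = (ln(158.58/181.87) + (0.0576+0.5575²/2)·0.1978) / 0.247947 = (-0.137033 + 0.042132) / 0.247947 = -0.382748
d₂ = d₁ − σ√T = -0.382748 − 0.247947 = -0.630694
e^{−rT} = e^{−0.0576·0.1978} = 0.988671
N(−d₁) = 0.649047,  N(−d₂) = 0.735880
Put price V = K·e^{−rT}·N(−d₂) − S·N(−d₁) = 132.318285 − 102.925799 = 29.392486
φ(d₁) = (1/√(2π))·e^{−d₁²/2} = 0.370765
Γ = φ(d₁) / (S·σ·√T) = 0.009430

price = 29.392486
Γ = 0.009430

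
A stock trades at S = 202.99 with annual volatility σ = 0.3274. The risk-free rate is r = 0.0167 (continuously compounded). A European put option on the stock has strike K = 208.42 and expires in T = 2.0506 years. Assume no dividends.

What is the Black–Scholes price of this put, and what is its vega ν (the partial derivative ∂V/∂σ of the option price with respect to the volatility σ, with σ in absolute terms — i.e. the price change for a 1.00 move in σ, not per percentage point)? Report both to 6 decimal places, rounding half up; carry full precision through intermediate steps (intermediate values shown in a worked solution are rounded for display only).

price = 36.686785
ν = 112.364208

σ√T = 0.3274·√2.0506 = 0.468834
d₁ = (ln(S/K) + (r+σ²/2)T) / (σ√T) = (ln(202.99/208.42) + (0.0167+0.3274²/2)·2.0506) / 0.468834 = (-0.026399 + 0.144148) / 0.468834 = 0.251153
d₂ = d₁ − σ√T = 0.251153 − 0.468834 = -0.217681
e^{−rT} = e^{−0.0167·2.0506} = 0.966335
N(−d₁) = 0.400848,  N(−d₂) = 0.586161
Put price V = K·e^{−rT}·N(−d₂) − S·N(−d₁) = 118.054891 − 81.368106 = 36.686785
φ(d₁) = (1/√(2π))·e^{−d₁²/2} = 0.386556
ν = S·φ(d₁)·√T = 112.364208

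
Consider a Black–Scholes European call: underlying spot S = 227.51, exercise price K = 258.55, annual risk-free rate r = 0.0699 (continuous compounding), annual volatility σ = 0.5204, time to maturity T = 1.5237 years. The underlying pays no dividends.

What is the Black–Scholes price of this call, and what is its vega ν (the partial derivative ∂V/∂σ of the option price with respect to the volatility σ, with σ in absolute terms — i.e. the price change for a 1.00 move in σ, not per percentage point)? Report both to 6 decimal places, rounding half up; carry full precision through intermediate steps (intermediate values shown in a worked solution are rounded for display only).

σ√T = 0.5204·√1.5237 = 0.642373
d₁ = (ln(S/K) + (r+σ²/2)T) / (σ√T) = (ln(227.51/258.55) + (0.0699+0.5204²/2)·1.5237) / 0.642373 = (-0.127895 + 0.312828) / 0.642373 = 0.287891
d₂ = d₁ − σ√T = 0.287891 − 0.642373 = -0.354482
e^{−rT} = e^{−0.0699·1.5237} = 0.898969
N(d₁) = 0.613285,  N(d₂) = 0.361489
Call price V = S·N(d₁) − K·e^{−rT}·N(d₂) = 139.528412 − 84.020290 = 55.508122
φ(d₁) = (1/√(2π))·e^{−d₁²/2} = 0.382748
ν = S·φ(d₁)·√T = 107.488726

price = 55.508122
ν = 107.488726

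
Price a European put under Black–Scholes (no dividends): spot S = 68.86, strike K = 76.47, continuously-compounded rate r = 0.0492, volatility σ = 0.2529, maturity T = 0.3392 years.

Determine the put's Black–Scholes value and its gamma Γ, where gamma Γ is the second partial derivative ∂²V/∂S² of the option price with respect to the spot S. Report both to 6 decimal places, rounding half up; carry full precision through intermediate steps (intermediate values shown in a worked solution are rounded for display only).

σ√T = 0.2529·√0.3392 = 0.147291
d₁ = (ln(S/K) + (r+σ²/2)T) / (σ√T) = (ln(68.86/76.47) + (0.0492+0.2529²/2)·0.3392) / 0.147291 = (-0.104823 + 0.027536) / 0.147291 = -0.524723
d₂ = d₁ − σ√T = -0.524723 − 0.147291 = -0.672014
e^{−rT} = e^{−0.0492·0.3392} = 0.983450
N(−d₁) = 0.700112,  N(−d₂) = 0.749213
Put price V = K·e^{−rT}·N(−d₂) − S·N(−d₁) = 56.344095 − 48.209719 = 8.134376
φ(d₁) = (1/√(2π))·e^{−d₁²/2} = 0.347634
Γ = φ(d₁) / (S·σ·√T) = 0.034275

price = 8.134376
Γ = 0.034275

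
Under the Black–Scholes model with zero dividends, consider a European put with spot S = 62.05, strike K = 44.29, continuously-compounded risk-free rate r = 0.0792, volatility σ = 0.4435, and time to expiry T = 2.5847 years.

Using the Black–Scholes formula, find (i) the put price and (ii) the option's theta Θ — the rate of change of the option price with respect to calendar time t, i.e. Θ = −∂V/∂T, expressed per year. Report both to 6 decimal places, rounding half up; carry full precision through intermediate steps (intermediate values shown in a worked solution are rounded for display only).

σ√T = 0.4435·√2.5847 = 0.713015
d₁ = (ln(S/K) + (r+σ²/2)T) / (σ√T) = (ln(62.05/44.29) + (0.0792+0.4435²/2)·2.5847) / 0.713015 = (0.337182 + 0.458903) / 0.713015 = 1.116505
d₂ = d₁ − σ√T = 1.116505 − 0.713015 = 0.403490
e^{−rT} = e^{−0.0792·2.5847} = 0.814885
N(−d₁) = 0.132103,  N(−d₂) = 0.343294
Put price V = K·e^{−rT}·N(−d₂) − S·N(−d₁) = 12.389906 − 8.196988 = 4.192917
φ(d₁) = (1/√(2π))·e^{−d₁²/2} = 0.213903
Θ = −S·φ(d₁)·σ/(2√T) + r·K·e^{−rT}·N(−d₂) = −1.830704 + 0.981281 = -0.849423

price = 4.192917
Θ = -0.849423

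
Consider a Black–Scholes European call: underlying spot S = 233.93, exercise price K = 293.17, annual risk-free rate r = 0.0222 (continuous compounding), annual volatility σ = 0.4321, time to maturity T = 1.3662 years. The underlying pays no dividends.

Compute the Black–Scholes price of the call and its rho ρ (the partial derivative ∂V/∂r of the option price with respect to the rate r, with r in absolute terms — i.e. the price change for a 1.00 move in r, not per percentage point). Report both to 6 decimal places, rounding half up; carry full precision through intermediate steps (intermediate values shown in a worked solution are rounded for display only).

σ√T = 0.4321·√1.3662 = 0.505058
d₁ = (ln(S/K) + (r+σ²/2)T) / (σ√T) = (ln(233.93/293.17) + (0.0222+0.4321²/2)·1.3662) / 0.505058 = (-0.225731 + 0.157872) / 0.505058 = -0.134359
d₂ = d₁ − σ√T = -0.134359 − 0.505058 = -0.639417
e^{−rT} = e^{−0.0222·1.3662} = 0.970126
N(d₁) = 0.446559,  N(d₂) = 0.261276
Call price V = S·N(d₁) − K·e^{−rT}·N(d₂) = 104.463613 − 74.309888 = 30.153725
ρ = K·T·e^{−rT}·N(d₂) = 101.522169

price = 30.153725
ρ = 101.522169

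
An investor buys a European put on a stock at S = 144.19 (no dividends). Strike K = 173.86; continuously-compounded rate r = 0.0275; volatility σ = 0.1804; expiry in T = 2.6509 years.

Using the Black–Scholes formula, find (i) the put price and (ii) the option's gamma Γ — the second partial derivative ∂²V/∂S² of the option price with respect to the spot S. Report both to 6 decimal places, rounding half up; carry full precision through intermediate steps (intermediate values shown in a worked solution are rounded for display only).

price = 27.898872
Γ = 0.009148

σ√T = 0.1804·√2.6509 = 0.293720
d₁ = (ln(S/K) + (r+σ²/2)T) / (σ√T) = (ln(144.19/173.86) + (0.0275+0.1804²/2)·2.6509) / 0.293720 = (-0.187119 + 0.116035) / 0.293720 = -0.242010
d₂ = d₁ − σ√T = -0.242010 − 0.293720 = -0.535730
e^{−rT} = e^{−0.0275·2.6509} = 0.929694
N(−d₁) = 0.595614,  N(−d₂) = 0.703927
Put price V = K·e^{−rT}·N(−d₂) − S·N(−d₁) = 113.780419 − 85.881547 = 27.898872
φ(d₁) = (1/√(2π))·e^{−d₁²/2} = 0.387429
Γ = φ(d₁) / (S·σ·√T) = 0.009148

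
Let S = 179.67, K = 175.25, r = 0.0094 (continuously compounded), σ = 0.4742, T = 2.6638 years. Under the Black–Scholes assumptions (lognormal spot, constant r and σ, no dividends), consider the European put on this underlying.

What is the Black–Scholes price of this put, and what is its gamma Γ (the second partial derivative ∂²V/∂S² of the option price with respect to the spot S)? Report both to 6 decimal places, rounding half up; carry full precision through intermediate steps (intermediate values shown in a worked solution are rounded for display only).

σ√T = 0.4742·√2.6638 = 0.773949
d₁ = (ln(S/K) + (r+σ²/2)T) / (σ√T) = (ln(179.67/175.25) + (0.0094+0.4742²/2)·2.6638) / 0.773949 = (0.024908 + 0.324538) / 0.773949 = 0.451511
d₂ = d₁ − σ√T = 0.451511 − 0.773949 = -0.322438
e^{−rT} = e^{−0.0094·2.6638} = 0.975271
N(−d₁) = 0.325811,  N(−d₂) = 0.626440
Put price V = K·e^{−rT}·N(−d₂) − S·N(−d₁) = 107.068708 − 58.538393 = 48.530315
φ(d₁) = (1/√(2π))·e^{−d₁²/2} = 0.360281
Γ = φ(d₁) / (S·σ·√T) = 0.002591

price = 48.530315
Γ = 0.002591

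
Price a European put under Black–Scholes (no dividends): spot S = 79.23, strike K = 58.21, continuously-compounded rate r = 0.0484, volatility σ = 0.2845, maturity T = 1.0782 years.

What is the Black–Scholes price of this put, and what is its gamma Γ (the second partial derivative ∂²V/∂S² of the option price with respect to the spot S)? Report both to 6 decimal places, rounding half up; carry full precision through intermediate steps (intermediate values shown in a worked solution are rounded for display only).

σ√T = 0.2845·√1.0782 = 0.295415
d₁ = (ln(S/K) + (r+σ²/2)T) / (σ√T) = (ln(79.23/58.21) + (0.0484+0.2845²/2)·1.0782) / 0.295415 = (0.308298 + 0.095820) / 0.295415 = 1.367968
d₂ = d₁ − σ√T = 1.367968 − 0.295415 = 1.072553
e^{−rT} = e^{−0.0484·1.0782} = 0.949153
N(−d₁) = 0.085661,  N(−d₂) = 0.141736
Put price V = K·e^{−rT}·N(−d₂) − S·N(−d₁) = 7.830935 − 6.786928 = 1.044007
φ(d₁) = (1/√(2π))·e^{−d₁²/2} = 0.156515
Γ = φ(d₁) / (S·σ·√T) = 0.006687

price = 1.044007
Γ = 0.006687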